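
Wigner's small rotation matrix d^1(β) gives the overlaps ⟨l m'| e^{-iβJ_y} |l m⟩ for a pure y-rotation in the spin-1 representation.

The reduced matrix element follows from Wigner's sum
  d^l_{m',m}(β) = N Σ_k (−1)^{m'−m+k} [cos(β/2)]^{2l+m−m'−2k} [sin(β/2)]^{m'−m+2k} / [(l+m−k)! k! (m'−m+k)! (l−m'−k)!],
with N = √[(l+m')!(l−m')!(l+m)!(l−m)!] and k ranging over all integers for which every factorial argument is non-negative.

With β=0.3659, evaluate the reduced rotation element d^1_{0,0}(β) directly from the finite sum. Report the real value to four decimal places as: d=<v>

d=0.9338

d^1_{0,0}(β=0.3659) via Wigner's sum:
c=cos(0.3659/2)=0.983311, s=sin(0.3659/2)=0.181931; N=√[1·1·1·1]=1.000000
The bounds max(0,m−m')=0 and min(l+m,l−m')=1 give 2 terms
  k=0: (−1)^0·1.0000/(1)·0.9833^2·0.1819^0 = +0.966901
  k=1: (−1)^1·1.0000/(1)·0.9833^0·0.1819^2 = -0.033099
d^1_{0,0}(0.3659) = +0.966901 -0.033099 = +0.933802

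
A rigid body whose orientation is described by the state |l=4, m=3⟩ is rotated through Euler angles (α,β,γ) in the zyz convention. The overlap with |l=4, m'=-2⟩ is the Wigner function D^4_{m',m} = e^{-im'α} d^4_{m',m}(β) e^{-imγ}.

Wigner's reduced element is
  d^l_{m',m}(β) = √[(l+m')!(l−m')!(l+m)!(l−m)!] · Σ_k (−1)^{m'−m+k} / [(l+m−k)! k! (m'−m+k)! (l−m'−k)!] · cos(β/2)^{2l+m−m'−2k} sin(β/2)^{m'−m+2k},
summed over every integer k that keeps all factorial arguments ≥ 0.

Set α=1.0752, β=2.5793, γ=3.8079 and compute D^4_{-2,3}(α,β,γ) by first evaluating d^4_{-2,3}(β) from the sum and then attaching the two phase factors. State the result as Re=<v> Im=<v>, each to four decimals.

D^4_{-2,3}(1.0752,2.5793,3.8079) = e^{-i·-2·1.0752}·d^4_{-2,3}(2.5793)·e^{-i·3·3.8079}. Compute d first:
c=cos(2.5793/2)=0.277457, s=sin(2.5793/2)=0.960738; N=√[2·720·5040·1]=2693.993318
k∈{5,6} keeps every argument non-negative
  k=5: (−1)^0·2693.9933/(240)·0.2775^3·0.9607^5 = +0.196245
  k=6: (−1)^1·2693.9933/(720)·0.2775^1·0.9607^7 = -0.784323
d^4_{-2,3}(2.5793) = +0.196245 -0.784323 = -0.588078
D = (-0.547692+0.836680i)·(-0.588078)·(+0.415166+0.909745i) = +0.581344+0.088741i

Re=0.5813 Im=0.0887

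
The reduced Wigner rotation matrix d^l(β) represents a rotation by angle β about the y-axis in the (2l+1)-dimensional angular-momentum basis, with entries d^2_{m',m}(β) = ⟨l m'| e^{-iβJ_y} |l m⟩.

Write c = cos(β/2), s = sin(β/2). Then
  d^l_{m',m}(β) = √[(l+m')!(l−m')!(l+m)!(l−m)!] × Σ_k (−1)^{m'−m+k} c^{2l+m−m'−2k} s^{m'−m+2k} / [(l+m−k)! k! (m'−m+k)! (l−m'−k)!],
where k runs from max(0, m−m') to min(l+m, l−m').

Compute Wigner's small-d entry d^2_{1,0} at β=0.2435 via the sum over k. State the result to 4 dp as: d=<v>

d=-0.2866

d^2_{1,0}(β=0.2435) via Wigner's sum:
c=cos(0.2435/2)=0.992598, s=sin(0.2435/2)=0.121449; N=√[6·1·2·2]=4.898979
Admissible k: 0..1 (factorial args all ≥0)
  k=0: (−1)^1·4.8990/(2)·0.9926^3·0.1214^1 = -0.290932
  k=1: (−1)^2·4.8990/(2)·0.9926^1·0.1214^3 = +0.004355
d^2_{1,0}(0.2435) = -0.290932 +0.004355 = -0.286576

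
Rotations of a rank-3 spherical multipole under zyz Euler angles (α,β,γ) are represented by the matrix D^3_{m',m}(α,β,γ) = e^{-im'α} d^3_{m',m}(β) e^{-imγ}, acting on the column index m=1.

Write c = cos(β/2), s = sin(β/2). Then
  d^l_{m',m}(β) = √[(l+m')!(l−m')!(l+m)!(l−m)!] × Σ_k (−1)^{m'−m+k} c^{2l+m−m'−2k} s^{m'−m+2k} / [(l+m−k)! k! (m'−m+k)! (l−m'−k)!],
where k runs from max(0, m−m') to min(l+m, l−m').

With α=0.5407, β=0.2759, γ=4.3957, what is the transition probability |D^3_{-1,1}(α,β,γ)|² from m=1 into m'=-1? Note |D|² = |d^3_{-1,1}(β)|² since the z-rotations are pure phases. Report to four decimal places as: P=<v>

P=0.0113

First d^3_{-1,1}(β=0.2759), then the phase factors e^{-i(-1)α} and e^{-i(1)γ}:
c=cos(0.2759/2)=0.990500, s=sin(0.2759/2)=0.137513; N=√[2·24·24·2]=48.000000
k: max(0,(1)−(-1))=2 … min(3+(1),3−(-1))=4
  k=2: (−1)^0·48.0000/(8)·0.9905^4·0.1375^2 = +0.109208
  k=3: (−1)^1·48.0000/(6)·0.9905^2·0.1375^4 = -0.002807
  k=4: (−1)^2·48.0000/(48)·0.9905^0·0.1375^6 = +0.000007
d^3_{-1,1}(0.2759) = +0.109208 -0.002807 +0.000007 = +0.106409
|D^3_{-1,1}|² = |d^3_{-1,1}(β)|² = (+0.106409)² = 0.011323 (the z-rotation phases have unit modulus)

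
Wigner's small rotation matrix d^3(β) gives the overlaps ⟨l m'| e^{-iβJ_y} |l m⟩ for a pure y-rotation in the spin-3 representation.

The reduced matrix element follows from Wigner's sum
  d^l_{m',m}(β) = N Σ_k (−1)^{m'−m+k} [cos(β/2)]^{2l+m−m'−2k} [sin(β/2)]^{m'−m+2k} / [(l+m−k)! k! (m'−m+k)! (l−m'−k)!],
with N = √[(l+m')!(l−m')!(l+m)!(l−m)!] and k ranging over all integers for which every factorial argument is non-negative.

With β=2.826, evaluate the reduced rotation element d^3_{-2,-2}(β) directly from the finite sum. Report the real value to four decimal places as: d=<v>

d=-0.0030

d^3_{-2,-2}(β=2.826) via Wigner's sum:
c=cos(2.826/2)=0.157142, s=sin(2.826/2)=0.987576; N=√[1·120·1·120]=120.000000
k∈{0,1} keeps every argument non-negative
  k=0: (−1)^0·120.0000/(120)·0.1571^6·0.9876^0 = +0.000015
  k=1: (−1)^1·120.0000/(24)·0.1571^4·0.9876^2 = -0.002974
d^3_{-2,-2}(2.826) = +0.000015 -0.002974 = -0.002959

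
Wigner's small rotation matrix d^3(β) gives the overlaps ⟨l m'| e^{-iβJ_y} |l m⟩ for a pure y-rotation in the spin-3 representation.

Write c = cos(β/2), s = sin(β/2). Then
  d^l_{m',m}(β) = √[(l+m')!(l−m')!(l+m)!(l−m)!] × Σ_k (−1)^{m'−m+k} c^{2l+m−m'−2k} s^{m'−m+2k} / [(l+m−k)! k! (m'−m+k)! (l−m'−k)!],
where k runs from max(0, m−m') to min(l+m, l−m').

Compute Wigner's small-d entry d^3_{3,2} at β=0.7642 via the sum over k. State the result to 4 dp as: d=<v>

d=-0.6282

d^3_{3,2}(β=0.7642) via Wigner's sum:
Half-angle: c=0.927884, s=0.372870. N=√(720·1·120·1)=293.938769
k∈{0} keeps every argument non-negative
  k=0: (−1)^1·293.9388/(120)·0.9279^5·0.3729^1 = -0.628204
d^3_{3,2}(0.7642) = -0.628204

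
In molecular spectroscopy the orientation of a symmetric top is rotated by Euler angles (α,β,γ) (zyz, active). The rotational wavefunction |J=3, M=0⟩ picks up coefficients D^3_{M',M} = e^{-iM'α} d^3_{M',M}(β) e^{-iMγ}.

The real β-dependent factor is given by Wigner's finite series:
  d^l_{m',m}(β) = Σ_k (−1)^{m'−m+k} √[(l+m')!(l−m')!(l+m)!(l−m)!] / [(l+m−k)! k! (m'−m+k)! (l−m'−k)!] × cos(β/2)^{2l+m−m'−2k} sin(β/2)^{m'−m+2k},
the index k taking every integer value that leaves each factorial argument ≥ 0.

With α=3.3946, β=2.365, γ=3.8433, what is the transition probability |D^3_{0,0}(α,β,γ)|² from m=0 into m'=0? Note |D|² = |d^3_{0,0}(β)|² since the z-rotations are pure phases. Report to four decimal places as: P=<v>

P=0.0264

Split into d^3_{0,0}(β=2.365) × two z-phases.
Half-angle: c=0.378612, s=0.925555. N=√(6·6·6·6)=36.000000
k: max(0,(0)−(0))=0 … min(3+(0),3−(0))=3
  k=0: (−1)^0·36.0000/(36)·0.3786^6·0.9256^0 = +0.002946
  k=1: (−1)^1·36.0000/(4)·0.3786^4·0.9256^2 = -0.158426
  k=2: (−1)^2·36.0000/(4)·0.3786^2·0.9256^4 = +0.946763
  k=3: (−1)^3·36.0000/(36)·0.3786^0·0.9256^6 = -0.628658
d^3_{0,0}(2.365) = +0.002946 -0.158426 +0.946763 -0.628658 = +0.162625
|D^3_{0,0}|² = |d^3_{0,0}(β)|² = (+0.162625)² = 0.026447 (the z-rotation phases have unit modulus)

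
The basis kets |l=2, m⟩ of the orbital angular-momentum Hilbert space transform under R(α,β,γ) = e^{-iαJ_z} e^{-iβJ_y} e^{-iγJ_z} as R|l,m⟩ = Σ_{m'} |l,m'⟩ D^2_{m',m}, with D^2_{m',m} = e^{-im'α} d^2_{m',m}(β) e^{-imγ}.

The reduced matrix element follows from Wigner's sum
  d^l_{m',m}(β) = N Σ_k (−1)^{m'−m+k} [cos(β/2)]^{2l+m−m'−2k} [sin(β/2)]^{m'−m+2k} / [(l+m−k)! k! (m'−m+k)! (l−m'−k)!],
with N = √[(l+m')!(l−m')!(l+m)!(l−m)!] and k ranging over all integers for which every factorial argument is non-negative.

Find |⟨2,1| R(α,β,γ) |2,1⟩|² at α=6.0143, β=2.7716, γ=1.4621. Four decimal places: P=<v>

D^2_{1,1}(6.0143,2.7716,1.4621) = e^{-i·1·6.0143}·d^2_{1,1}(2.7716)·e^{-i·1·1.4621}. Compute d first:
With c≡cos(β/2)=0.183943 and s≡sin(β/2)=0.982937, N=[6·1·6·1]^{1/2}=6.000000
k∈{0,1} keeps every argument non-negative
  k=0: (−1)^0·6.0000/(6)·0.1839^4·0.9829^0 = +0.001145
  k=1: (−1)^1·6.0000/(2)·0.1839^2·0.9829^2 = -0.098071
d^2_{1,1}(2.7716) = +0.001145 -0.098071 = -0.096926
|D^2_{1,1}|² = |d^2_{1,1}(β)|² = (-0.096926)² = 0.009395 (the z-rotation phases have unit modulus)

P=0.0094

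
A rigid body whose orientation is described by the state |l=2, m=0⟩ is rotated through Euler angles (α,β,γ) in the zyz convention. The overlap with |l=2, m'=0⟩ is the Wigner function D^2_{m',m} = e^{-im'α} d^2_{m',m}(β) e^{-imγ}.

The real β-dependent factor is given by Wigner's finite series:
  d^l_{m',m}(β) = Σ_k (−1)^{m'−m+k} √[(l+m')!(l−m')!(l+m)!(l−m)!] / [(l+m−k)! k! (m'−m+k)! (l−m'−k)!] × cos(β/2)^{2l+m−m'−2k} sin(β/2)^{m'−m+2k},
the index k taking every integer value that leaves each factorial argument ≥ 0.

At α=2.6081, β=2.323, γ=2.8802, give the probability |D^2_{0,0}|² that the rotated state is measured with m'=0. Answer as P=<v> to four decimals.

First d^2_{0,0}(β=2.323), then the phase factors e^{-i(0)α} and e^{-i(0)γ}:
Half-angle: c=0.397964, s=0.917401. N=√(2·2·2·2)=4.000000
k∈{0,1,2} keeps every argument non-negative
  k=0: (−1)^0·4.0000/(4)·0.3980^4·0.9174^0 = +0.025083
  k=1: (−1)^1·4.0000/(1)·0.3980^2·0.9174^2 = -0.533170
  k=2: (−1)^2·4.0000/(4)·0.3980^0·0.9174^4 = +0.708332
d^2_{0,0}(2.323) = +0.025083 -0.533170 +0.708332 = +0.200245
|D^2_{0,0}|² = |d^2_{0,0}(β)|² = (+0.200245)² = 0.040098 (the z-rotation phases have unit modulus)

P=0.0401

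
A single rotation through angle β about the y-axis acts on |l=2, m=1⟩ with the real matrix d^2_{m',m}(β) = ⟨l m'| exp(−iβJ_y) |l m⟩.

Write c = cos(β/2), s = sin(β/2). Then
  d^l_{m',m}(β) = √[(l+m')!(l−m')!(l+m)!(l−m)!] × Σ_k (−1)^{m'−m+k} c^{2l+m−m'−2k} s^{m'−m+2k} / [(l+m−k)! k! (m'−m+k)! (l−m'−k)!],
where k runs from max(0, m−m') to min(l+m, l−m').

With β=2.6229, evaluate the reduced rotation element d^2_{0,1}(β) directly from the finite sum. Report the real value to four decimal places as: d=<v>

d=-0.5273

d^2_{0,1}(β=2.6229) via Wigner's sum:
c=cos(2.6229/2)=0.256449, s=sin(2.6229/2)=0.966558; N=√[2·2·6·1]=4.898979
k: max(0,(1)−(0))=1 … min(2+(1),2−(0))=2
  k=1: (−1)^0·4.8990/(2)·0.2564^3·0.9666^1 = +0.039931
  k=2: (−1)^1·4.8990/(2)·0.2564^1·0.9666^3 = -0.567231
d^2_{0,1}(2.6229) = +0.039931 -0.567231 = -0.527300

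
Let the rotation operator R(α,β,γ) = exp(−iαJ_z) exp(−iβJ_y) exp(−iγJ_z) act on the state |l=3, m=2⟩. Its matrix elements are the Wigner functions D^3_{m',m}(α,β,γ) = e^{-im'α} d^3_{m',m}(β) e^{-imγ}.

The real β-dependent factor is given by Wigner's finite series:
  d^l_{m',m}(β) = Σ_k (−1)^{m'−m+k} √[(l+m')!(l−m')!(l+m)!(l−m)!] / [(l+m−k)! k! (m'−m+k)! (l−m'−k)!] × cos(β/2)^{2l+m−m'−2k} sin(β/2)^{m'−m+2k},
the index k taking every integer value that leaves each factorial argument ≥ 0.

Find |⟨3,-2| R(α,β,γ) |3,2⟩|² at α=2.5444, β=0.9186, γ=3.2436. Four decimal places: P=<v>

P=0.0218

D^3_{-2,2}(2.5444,0.9186,3.2436) = e^{-i·-2·2.5444}·d^3_{-2,2}(0.9186)·e^{-i·2·3.2436}. Compute d first:
Half-angle: c=0.896363, s=0.443321. N=√(1·120·120·1)=120.000000
The bounds max(0,m−m')=4 and min(l+m,l−m')=5 give 2 terms
  k=4: (−1)^0·120.0000/(24)·0.8964^2·0.4433^4 = +0.155171
  k=5: (−1)^1·120.0000/(120)·0.8964^0·0.4433^6 = -0.007591
d^3_{-2,2}(0.9186) = +0.155171 -0.007591 = +0.147580
|D^3_{-2,2}|² = |d^3_{-2,2}(β)|² = (+0.147580)² = 0.021780 (the z-rotation phases have unit modulus)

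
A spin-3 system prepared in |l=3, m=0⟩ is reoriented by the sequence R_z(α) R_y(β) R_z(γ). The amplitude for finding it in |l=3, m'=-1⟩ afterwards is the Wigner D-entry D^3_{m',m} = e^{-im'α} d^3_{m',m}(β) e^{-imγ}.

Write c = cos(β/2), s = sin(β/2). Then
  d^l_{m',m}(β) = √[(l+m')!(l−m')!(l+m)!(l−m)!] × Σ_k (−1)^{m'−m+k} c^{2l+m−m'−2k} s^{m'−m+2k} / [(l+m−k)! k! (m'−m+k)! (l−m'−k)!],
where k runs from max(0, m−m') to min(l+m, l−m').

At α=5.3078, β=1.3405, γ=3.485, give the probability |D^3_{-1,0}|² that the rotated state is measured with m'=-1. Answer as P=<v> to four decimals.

P=0.0972

Split into d^3_{-1,0}(β=1.3405) × two z-phases.
c=cos(1.3405/2)=0.783666, s=sin(1.3405/2)=0.621182; N=√[2·24·6·6]=41.569219
Admissible k: 1..3 (factorial args all ≥0)
  k=1: (−1)^0·41.5692/(12)·0.7837^5·0.6212^1 = +0.636012
  k=2: (−1)^1·41.5692/(4)·0.7837^3·0.6212^3 = -1.198842
  k=3: (−1)^2·41.5692/(12)·0.7837^1·0.6212^5 = +0.251082
d^3_{-1,0}(1.3405) = +0.636012 -1.198842 +0.251082 = -0.311748
|D^3_{-1,0}|² = |d^3_{-1,0}(β)|² = (-0.311748)² = 0.097187 (the z-rotation phases have unit modulus)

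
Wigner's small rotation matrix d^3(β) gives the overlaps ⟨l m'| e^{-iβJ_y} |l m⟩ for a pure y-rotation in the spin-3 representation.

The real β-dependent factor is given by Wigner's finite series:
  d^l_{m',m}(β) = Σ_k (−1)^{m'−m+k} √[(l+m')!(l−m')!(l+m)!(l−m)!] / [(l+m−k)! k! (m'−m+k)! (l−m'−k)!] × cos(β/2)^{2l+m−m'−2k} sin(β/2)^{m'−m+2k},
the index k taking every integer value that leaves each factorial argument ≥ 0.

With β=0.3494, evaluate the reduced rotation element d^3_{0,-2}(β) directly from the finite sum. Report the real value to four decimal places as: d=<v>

d^3_{0,-2}(β=0.3494) via Wigner's sum:
With c≡cos(β/2)=0.984779 and s≡sin(β/2)=0.173813, N=[6·6·1·120]^{1/2}=65.726707
The bounds max(0,m−m')=0 and min(l+m,l−m')=1 give 2 terms
  k=0: (−1)^2·65.7267/(12)·0.9848^4·0.1738^2 = +0.155625
  k=1: (−1)^3·65.7267/(12)·0.9848^2·0.1738^4 = -0.004848
d^3_{0,-2}(0.3494) = +0.155625 -0.004848 = +0.150777

d=0.1508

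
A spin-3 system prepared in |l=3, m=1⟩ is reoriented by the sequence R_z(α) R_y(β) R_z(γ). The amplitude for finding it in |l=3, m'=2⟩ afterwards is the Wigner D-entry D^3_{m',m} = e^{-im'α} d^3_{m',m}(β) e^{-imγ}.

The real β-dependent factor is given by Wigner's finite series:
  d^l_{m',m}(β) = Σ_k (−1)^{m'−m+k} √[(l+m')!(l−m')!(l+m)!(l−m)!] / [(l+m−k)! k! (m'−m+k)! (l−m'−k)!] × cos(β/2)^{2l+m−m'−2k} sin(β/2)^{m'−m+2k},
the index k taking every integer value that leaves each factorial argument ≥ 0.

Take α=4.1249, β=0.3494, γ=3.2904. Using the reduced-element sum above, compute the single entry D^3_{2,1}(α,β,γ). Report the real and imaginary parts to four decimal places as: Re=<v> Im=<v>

Split into d^3_{2,1}(β=0.3494) × two z-phases.
Half-angle: c=0.984779, s=0.173813. N=√(120·1·24·2)=75.894664
Admissible k: 0..1 (factorial args all ≥0)
  k=0: (−1)^1·75.8947/(24)·0.9848^5·0.1738^1 = -0.509067
  k=1: (−1)^2·75.8947/(12)·0.9848^3·0.1738^3 = +0.031717
d^3_{2,1}(0.3494) = -0.509067 +0.031717 = -0.477350
Attach z-rotation phases: D = e^{-i(2)(4.1249)}·(-0.477350)·e^{-i(1)(3.2904)} = -0.247314-0.408288i

Re=-0.2473 Im=-0.4083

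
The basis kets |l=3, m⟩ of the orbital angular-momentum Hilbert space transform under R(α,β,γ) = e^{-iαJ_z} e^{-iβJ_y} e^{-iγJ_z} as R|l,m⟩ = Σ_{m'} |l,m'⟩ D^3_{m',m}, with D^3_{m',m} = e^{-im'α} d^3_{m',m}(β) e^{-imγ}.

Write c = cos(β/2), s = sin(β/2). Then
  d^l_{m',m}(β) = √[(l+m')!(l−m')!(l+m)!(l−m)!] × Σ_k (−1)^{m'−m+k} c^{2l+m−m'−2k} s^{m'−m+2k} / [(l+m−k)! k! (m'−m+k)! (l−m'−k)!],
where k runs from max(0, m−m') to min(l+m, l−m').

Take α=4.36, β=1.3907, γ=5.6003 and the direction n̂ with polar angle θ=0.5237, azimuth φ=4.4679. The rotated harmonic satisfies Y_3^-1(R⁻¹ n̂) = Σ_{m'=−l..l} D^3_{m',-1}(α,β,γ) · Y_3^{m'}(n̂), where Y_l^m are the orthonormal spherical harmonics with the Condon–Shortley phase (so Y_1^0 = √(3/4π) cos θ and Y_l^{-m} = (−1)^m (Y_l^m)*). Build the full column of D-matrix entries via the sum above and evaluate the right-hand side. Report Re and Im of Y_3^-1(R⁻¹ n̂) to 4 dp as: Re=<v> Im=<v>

Re=-0.2175 Im=0.1528

Need the full column D^3_{m',-1} for m'=−3..3 at α=4.36, β=1.3907, γ=5.6003.
cos(β/2)=0.767830, sin(β/2)=0.640654
d^3_{-3,-1}: single k=2 term ⇒ +0.552525;  D = +0.544630-0.093072i
d^3_{-2,-1}: k∈[1..2] ⇒ +0.540689 -0.752828 = -0.212138;  D = +0.038633-0.208591i
d^3_{-1,-1}: k∈[0..2] ⇒ +0.204922 -1.141292 +0.595903 = -0.340466;  D = +0.292802+0.173737i
d^3_{0,-1}: k∈[0..2] ⇒ -0.592295 +1.237022 -0.287061 = +0.357666;  D = +0.277461-0.225699i
d^3_{1,-1}: k∈[0..2] ⇒ +0.855969 -0.794537 +0.069142 = +0.130573;  D = +0.042373+0.123507i
d^3_{2,-1}: k∈[0..1] ⇒ -0.752828 +0.262049 = -0.490778;  D = +0.490660+0.010744i
d^3_{3,-1}: single k=0 term ⇒ +0.384654;  D = +0.140631-0.358024i
Y_3^{m'}(θ=0.5237,φ=4.4679) and Σ D·Y over m':
  (+0.5446-0.0931i)·(+0.0349-0.0388i)  (+0.0386-0.2086i)·(-0.1954-0.1040i)  (+0.2928+0.1737i)·(-0.1076+0.4312i)  (+0.2775-0.2257i)·(+0.2422+0.0000i)  (+0.0424+0.1235i)·(+0.1076+0.4312i)  (+0.4907+0.0107i)·(-0.1954+0.1040i)  (+0.1406-0.3580i)·(-0.0349-0.0388i)
Y_3^-1(R⁻¹ n̂) = -0.217486+0.152787i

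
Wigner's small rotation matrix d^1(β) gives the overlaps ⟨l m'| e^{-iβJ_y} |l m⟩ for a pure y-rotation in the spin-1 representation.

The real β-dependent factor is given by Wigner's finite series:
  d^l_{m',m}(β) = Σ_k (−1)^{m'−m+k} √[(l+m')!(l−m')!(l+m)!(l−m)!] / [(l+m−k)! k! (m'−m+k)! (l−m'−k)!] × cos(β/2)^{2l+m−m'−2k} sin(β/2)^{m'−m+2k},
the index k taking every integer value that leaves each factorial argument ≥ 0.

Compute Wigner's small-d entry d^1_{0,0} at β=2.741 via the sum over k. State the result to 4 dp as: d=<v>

d=-0.9208

d^1_{0,0}(β=2.741) via Wigner's sum:
c=cos(2.741/2)=0.198960, s=sin(2.741/2)=0.980008; N=√[1·1·1·1]=1.000000
k∈{0,1} keeps every argument non-negative
  k=0: (−1)^0·1.0000/(1)·0.1990^2·0.9800^0 = +0.039585
  k=1: (−1)^1·1.0000/(1)·0.1990^0·0.9800^2 = -0.960415
d^1_{0,0}(2.741) = +0.039585 -0.960415 = -0.920830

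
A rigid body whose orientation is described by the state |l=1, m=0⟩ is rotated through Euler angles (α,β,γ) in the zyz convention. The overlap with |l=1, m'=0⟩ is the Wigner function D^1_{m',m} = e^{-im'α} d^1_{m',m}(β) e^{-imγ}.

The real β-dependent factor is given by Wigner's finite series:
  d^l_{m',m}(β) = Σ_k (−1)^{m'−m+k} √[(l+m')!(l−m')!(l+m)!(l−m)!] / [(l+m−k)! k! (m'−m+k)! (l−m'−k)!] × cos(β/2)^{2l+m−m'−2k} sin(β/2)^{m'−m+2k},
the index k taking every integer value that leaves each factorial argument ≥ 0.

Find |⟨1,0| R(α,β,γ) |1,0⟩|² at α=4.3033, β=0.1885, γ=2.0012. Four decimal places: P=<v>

P=0.9649

D^1_{0,0}(4.3033,0.1885,2.0012) = e^{-i·0·4.3033}·d^1_{0,0}(0.1885)·e^{-i·0·2.0012}. Compute d first:
Half-angle: c=0.995562, s=0.094111. N=√(1·1·1·1)=1.000000
The bounds max(0,m−m')=0 and min(l+m,l−m')=1 give 2 terms
  k=0: (−1)^0·1.0000/(1)·0.9956^2·0.0941^0 = +0.991143
  k=1: (−1)^1·1.0000/(1)·0.9956^0·0.0941^2 = -0.008857
d^1_{0,0}(0.1885) = +0.991143 -0.008857 = +0.982286
|D^1_{0,0}|² = |d^1_{0,0}(β)|² = (+0.982286)² = 0.964887 (the z-rotation phases have unit modulus)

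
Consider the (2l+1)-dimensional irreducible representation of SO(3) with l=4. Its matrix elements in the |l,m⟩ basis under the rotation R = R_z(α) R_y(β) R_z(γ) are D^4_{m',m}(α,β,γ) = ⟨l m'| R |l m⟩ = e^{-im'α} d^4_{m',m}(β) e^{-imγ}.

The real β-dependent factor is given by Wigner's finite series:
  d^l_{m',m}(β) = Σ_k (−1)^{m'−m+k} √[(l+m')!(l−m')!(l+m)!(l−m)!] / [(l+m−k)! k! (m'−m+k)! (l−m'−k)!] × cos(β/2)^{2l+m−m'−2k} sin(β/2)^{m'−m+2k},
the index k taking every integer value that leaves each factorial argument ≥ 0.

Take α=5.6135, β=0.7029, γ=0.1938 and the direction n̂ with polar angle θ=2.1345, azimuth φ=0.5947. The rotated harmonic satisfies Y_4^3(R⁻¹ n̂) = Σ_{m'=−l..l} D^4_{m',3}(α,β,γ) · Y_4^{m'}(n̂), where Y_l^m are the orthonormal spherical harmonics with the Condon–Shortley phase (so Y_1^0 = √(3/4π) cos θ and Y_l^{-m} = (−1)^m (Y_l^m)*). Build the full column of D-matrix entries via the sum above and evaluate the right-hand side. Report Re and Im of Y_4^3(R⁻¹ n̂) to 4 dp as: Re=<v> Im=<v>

Need the full column D^4_{m',3} for m'=−4..4 at α=5.6135, β=0.7029, γ=0.1938.
cos(β/2)=0.938875, sin(β/2)=0.344260
d^4_{-4,3}: single k=7 term ⇒ +0.001522;  D = -0.001511+0.000180i
d^4_{-3,3}: k∈[6..7] ⇒ +0.010271 -0.000197 = +0.010074;  D = -0.008582-0.005275i
d^4_{-2,3}: k∈[5..6] ⇒ +0.044920 -0.002013 = +0.042907;  D = -0.014712-0.040306i
d^4_{-1,3}: k∈[4..5] ⇒ +0.144375 -0.011647 = +0.132729;  D = +0.041716-0.126003i
d^4_{0,3}: k∈[3..4] ⇒ +0.352176 -0.047350 = +0.304826;  D = +0.254742-0.167409i
d^4_{1,3}: k∈[2..3] ⇒ +0.644299 -0.144375 = +0.499924;  D = +0.497977+0.044079i
d^4_{2,3}: k∈[1..2] ⇒ +0.828329 -0.334103 = +0.494226;  D = +0.358923+0.339755i
d^4_{3,3}: k∈[0..1] ⇒ +0.603755 -0.568218 = +0.035536;  D = +0.005069+0.035173i
d^4_{4,3}: single k=0 term ⇒ -0.626158;  D = +0.314675-0.541344i
Y_4^{m'}(θ=2.1345,φ=0.5947) and Σ D·Y over m':
  (-0.0015+0.0002i)·(-0.1633-0.1561i)  (-0.0086-0.0053i)·(+0.0855+0.3948i)  (-0.0147-0.0403i)·(+0.0888-0.2215i)  (+0.0417-0.1260i)·(+0.1773-0.1199i)  (+0.2547-0.1674i)·(-0.2869+0.0000i)  (+0.4980+0.0441i)·(-0.1773-0.1199i)  (+0.3589+0.3398i)·(+0.0888+0.2215i)  (+0.0051+0.0352i)·(-0.0855+0.3948i)  (+0.3147-0.5413i)·(-0.1633+0.1561i)
Y_4^3(R⁻¹ n̂) = -0.196977+0.195434i

Re=-0.1970 Im=0.1954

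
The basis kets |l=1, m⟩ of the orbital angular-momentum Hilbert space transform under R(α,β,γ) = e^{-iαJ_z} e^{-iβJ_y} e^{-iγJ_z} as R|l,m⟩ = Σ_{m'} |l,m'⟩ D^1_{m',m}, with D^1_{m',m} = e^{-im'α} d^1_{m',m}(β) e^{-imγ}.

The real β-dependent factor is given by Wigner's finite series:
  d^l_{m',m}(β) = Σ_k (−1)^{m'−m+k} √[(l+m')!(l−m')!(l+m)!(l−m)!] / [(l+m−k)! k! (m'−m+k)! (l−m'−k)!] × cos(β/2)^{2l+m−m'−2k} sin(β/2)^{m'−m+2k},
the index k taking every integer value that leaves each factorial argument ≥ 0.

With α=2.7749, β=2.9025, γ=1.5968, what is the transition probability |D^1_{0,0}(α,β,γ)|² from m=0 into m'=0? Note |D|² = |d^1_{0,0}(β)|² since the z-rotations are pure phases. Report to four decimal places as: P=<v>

P=0.9439

Split into d^1_{0,0}(β=2.9025) × two z-phases.
c=cos(2.9025/2)=0.119262, s=sin(2.9025/2)=0.992863; N=√[1·1·1·1]=1.000000
k∈{0,1} keeps every argument non-negative
  k=0: (−1)^0·1.0000/(1)·0.1193^2·0.9929^0 = +0.014223
  k=1: (−1)^1·1.0000/(1)·0.1193^0·0.9929^2 = -0.985777
d^1_{0,0}(2.9025) = +0.014223 -0.985777 = -0.971553
|D^1_{0,0}|² = |d^1_{0,0}(β)|² = (-0.971553)² = 0.943916 (the z-rotation phases have unit modulus)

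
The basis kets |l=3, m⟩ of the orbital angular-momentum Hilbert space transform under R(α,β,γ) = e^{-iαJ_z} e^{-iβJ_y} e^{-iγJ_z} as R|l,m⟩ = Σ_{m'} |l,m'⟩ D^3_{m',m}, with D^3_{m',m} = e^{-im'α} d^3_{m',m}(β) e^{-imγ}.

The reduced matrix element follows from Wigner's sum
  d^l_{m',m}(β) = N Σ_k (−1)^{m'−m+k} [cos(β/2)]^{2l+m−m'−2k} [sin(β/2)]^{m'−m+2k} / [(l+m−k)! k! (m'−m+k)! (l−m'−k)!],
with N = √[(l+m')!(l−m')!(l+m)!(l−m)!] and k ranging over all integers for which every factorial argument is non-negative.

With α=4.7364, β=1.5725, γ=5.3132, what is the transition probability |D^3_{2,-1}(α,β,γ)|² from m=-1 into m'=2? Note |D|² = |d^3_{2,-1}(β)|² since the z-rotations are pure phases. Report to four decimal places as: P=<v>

D^3_{2,-1}(4.7364,1.5725,5.3132) = e^{-i·2·4.7364}·d^3_{2,-1}(1.5725)·e^{-i·-1·5.3132}. Compute d first:
With c≡cos(β/2)=0.706504 and s≡sin(β/2)=0.707709, N=[120·1·2·24]^{1/2}=75.894664
k: max(0,(-1)−(2))=0 … min(3+(-1),3−(2))=1
  k=0: (−1)^3·75.8947/(12)·0.7065^3·0.7077^3 = -0.790566
  k=1: (−1)^4·75.8947/(24)·0.7065^1·0.7077^5 = +0.396632
d^3_{2,-1}(1.5725) = -0.790566 +0.396632 = -0.393934
|D^3_{2,-1}|² = |d^3_{2,-1}(β)|² = (-0.393934)² = 0.155184 (the z-rotation phases have unit modulus)

P=0.1552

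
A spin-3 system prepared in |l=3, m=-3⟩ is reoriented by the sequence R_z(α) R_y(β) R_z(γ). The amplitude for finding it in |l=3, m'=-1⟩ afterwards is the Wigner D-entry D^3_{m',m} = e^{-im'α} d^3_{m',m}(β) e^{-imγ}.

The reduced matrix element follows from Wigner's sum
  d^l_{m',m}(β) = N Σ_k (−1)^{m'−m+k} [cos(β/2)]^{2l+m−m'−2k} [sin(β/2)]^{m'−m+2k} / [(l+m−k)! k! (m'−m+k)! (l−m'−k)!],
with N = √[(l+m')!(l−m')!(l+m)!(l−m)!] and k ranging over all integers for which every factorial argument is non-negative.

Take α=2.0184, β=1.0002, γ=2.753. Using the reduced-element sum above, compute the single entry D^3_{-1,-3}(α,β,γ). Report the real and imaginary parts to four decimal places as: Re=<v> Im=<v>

D^3_{-1,-3}(2.0184,1.0002,2.753) = e^{-i·-1·2.0184}·d^3_{-1,-3}(1.0002)·e^{-i·-3·2.753}. Compute d first:
Half-angle: c=0.877535, s=0.479513. N=√(2·24·1·720)=185.903201
The bounds max(0,m−m')=0 and min(l+m,l−m')=0 give 1 term
  k=0: (−1)^2·185.9032/(48)·0.8775^4·0.4795^2 = +0.528085
d^3_{-1,-3}(1.0002) = +0.528085
D = (-0.432807+0.901487i)·(+0.528085)·(-0.394036+0.919095i) = -0.347486-0.397653i

Re=-0.3475 Im=-0.3977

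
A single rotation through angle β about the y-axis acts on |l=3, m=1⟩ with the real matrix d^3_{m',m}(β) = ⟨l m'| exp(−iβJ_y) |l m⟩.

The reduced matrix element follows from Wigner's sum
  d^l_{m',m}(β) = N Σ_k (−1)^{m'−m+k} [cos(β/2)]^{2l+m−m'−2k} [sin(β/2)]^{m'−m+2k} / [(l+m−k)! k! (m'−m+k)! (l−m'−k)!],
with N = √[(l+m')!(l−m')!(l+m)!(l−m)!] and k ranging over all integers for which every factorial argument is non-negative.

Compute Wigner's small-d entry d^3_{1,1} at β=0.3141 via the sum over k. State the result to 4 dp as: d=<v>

d=0.7457

d^3_{1,1}(β=0.3141) via Wigner's sum:
Half-angle: c=0.987693, s=0.156405. N=√(24·2·24·2)=48.000000
Admissible k: 0..2 (factorial args all ≥0)
  k=0: (−1)^0·48.0000/(48)·0.9877^6·0.1564^0 = +0.928393
  k=1: (−1)^1·48.0000/(6)·0.9877^4·0.1564^2 = -0.186243
  k=2: (−1)^2·48.0000/(8)·0.9877^2·0.1564^4 = +0.003503
d^3_{1,1}(0.3141) = +0.928393 -0.186243 +0.003503 = +0.745652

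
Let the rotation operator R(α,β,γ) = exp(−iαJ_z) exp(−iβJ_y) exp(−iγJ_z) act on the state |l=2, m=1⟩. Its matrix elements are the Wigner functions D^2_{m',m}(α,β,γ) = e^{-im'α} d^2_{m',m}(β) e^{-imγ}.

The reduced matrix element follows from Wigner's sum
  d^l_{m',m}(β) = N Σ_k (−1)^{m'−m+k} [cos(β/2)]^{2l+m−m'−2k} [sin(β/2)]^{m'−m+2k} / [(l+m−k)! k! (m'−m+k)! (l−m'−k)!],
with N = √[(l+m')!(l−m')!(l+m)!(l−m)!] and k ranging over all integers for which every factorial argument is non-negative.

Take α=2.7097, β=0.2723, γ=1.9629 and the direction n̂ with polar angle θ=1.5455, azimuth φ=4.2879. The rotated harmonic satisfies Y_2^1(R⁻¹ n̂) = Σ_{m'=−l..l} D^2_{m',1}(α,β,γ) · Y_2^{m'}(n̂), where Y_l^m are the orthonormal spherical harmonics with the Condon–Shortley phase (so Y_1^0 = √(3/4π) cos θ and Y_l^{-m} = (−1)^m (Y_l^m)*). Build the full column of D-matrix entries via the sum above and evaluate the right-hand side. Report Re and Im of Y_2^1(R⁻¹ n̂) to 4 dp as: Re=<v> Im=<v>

Need the full column D^2_{m',1} for m'=−2..2 at α=2.7097, β=0.2723, γ=1.9629.
cos(β/2)=0.990746, sin(β/2)=0.135730
d^2_{-2,1}: single k=3 term ⇒ +0.004955;  D = -0.004711-0.001535i
d^2_{-1,1}: k∈[2..3] ⇒ +0.054250 -0.000339 = +0.053910;  D = +0.039563+0.036621i
d^2_{0,1}: k∈[1..2] ⇒ +0.323324 -0.006068 = +0.317255;  D = -0.121234-0.293178i
d^2_{1,1}: k∈[0..1] ⇒ +0.963494 -0.054250 = +0.909245;  D = -0.036168+0.908525i
d^2_{2,1}: single k=0 term ⇒ -0.263993;  D = -0.119954+0.235166i
Y_2^{m'}(θ=1.5455,φ=4.2879) and Σ D·Y over m':
  (-0.0047-0.0015i)·(-0.2551-0.2898i)  (+0.0396+0.0366i)·(-0.0080+0.0178i)  (-0.1212-0.2932i)·(-0.3148+0.0000i)  (-0.0362+0.9085i)·(+0.0080+0.0178i)  (-0.1200+0.2352i)·(-0.2551+0.2898i)
Y_2^1(R⁻¹ n̂) = -0.016058+0.006380i

Re=-0.0161 Im=0.0064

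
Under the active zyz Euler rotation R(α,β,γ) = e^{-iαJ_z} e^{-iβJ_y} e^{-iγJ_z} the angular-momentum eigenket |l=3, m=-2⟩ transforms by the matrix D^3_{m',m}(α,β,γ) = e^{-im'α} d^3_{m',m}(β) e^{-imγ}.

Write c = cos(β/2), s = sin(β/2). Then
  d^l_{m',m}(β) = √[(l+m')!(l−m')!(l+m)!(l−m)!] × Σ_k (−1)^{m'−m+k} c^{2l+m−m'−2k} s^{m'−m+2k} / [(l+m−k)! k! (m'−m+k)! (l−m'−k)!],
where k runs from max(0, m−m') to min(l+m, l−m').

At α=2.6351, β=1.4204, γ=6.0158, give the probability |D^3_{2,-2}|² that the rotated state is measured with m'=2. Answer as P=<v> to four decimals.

First d^3_{2,-2}(β=1.4204), then the phase factors e^{-i(2)α} and e^{-i(-2)γ}:
Half-angle: c=0.758231, s=0.651985. N=√(120·1·1·120)=120.000000
k: max(0,(-2)−(2))=0 … min(3+(-2),3−(2))=1
  k=0: (−1)^4·120.0000/(24)·0.7582^2·0.6520^4 = +0.519428
  k=1: (−1)^5·120.0000/(120)·0.7582^0·0.6520^6 = -0.076812
d^3_{2,-2}(1.4204) = +0.519428 -0.076812 = +0.442616
|D^3_{2,-2}|² = |d^3_{2,-2}(β)|² = (+0.442616)² = 0.195909 (the z-rotation phases have unit modulus)

P=0.1959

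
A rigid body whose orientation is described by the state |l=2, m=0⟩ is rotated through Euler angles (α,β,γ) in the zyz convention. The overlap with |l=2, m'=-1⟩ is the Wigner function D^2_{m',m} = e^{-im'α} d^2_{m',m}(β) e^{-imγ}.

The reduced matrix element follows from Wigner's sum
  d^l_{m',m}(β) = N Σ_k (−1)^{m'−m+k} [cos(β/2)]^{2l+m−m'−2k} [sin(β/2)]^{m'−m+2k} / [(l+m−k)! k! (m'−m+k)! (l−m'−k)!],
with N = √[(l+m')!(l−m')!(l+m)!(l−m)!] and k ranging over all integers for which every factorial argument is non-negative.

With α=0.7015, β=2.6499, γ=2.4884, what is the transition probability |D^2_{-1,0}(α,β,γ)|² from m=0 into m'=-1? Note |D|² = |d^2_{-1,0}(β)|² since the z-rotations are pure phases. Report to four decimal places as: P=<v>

D^2_{-1,0}(0.7015,2.6499,2.4884) = e^{-i·-1·0.7015}·d^2_{-1,0}(2.6499)·e^{-i·0·2.4884}. Compute d first:
c=cos(2.6499/2)=0.243377, s=sin(2.6499/2)=0.969932; N=√[1·6·2·2]=4.898979
The bounds max(0,m−m')=1 and min(l+m,l−m')=2 give 2 terms
  k=1: (−1)^0·4.8990/(2)·0.2434^3·0.9699^1 = +0.034250
  k=2: (−1)^1·4.8990/(2)·0.2434^1·0.9699^3 = -0.543975
d^2_{-1,0}(2.6499) = +0.034250 -0.543975 = -0.509726
|D^2_{-1,0}|² = |d^2_{-1,0}(β)|² = (-0.509726)² = 0.259820 (the z-rotation phases have unit modulus)

P=0.2598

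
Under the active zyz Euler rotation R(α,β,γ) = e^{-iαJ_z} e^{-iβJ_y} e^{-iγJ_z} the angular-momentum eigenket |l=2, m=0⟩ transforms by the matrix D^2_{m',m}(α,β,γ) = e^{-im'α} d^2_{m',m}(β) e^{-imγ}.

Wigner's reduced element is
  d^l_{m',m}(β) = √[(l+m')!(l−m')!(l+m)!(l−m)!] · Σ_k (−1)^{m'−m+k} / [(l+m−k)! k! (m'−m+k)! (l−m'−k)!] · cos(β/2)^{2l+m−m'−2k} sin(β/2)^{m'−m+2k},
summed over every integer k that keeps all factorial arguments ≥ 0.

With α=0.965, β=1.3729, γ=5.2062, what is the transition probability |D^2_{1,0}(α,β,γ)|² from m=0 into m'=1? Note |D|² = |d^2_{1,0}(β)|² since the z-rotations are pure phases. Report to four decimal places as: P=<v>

Split into d^2_{1,0}(β=1.3729) × two z-phases.
With c≡cos(β/2)=0.773501 and s≡sin(β/2)=0.633795, N=[6·1·2·2]^{1/2}=4.898979
The bounds max(0,m−m')=0 and min(l+m,l−m')=1 give 2 terms
  k=0: (−1)^1·4.8990/(2)·0.7735^3·0.6338^1 = -0.718467
  k=1: (−1)^2·4.8990/(2)·0.7735^1·0.6338^3 = +0.482373
d^2_{1,0}(1.3729) = -0.718467 +0.482373 = -0.236094
|D^2_{1,0}|² = |d^2_{1,0}(β)|² = (-0.236094)² = 0.055740 (the z-rotation phases have unit modulus)

P=0.0557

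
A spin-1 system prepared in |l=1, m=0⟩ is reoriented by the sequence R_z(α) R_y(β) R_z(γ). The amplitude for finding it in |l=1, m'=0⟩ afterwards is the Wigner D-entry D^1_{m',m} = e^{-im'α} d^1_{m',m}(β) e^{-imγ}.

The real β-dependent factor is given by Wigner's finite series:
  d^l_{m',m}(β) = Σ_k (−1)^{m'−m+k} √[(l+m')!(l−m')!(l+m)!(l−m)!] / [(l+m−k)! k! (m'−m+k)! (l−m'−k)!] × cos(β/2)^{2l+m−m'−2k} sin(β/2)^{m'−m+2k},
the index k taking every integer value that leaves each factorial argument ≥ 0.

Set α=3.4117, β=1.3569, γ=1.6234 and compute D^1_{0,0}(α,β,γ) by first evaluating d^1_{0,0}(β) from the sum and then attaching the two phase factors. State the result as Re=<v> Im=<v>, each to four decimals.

First d^1_{0,0}(β=1.3569), then the phase factors e^{-i(0)α} and e^{-i(0)γ}:
With c≡cos(β/2)=0.778546 and s≡sin(β/2)=0.627587, N=[1·1·1·1]^{1/2}=1.000000
The bounds max(0,m−m')=0 and min(l+m,l−m')=1 give 2 terms
  k=0: (−1)^0·1.0000/(1)·0.7785^2·0.6276^0 = +0.606135
  k=1: (−1)^1·1.0000/(1)·0.7785^0·0.6276^2 = -0.393865
d^1_{0,0}(1.3569) = +0.606135 -0.393865 = +0.212269
Attach z-rotation phases: D = e^{-i(0)(3.4117)}·(+0.212269)·e^{-i(0)(1.6234)} = +0.212269+0.000000i

Re=0.2123 Im=0.0000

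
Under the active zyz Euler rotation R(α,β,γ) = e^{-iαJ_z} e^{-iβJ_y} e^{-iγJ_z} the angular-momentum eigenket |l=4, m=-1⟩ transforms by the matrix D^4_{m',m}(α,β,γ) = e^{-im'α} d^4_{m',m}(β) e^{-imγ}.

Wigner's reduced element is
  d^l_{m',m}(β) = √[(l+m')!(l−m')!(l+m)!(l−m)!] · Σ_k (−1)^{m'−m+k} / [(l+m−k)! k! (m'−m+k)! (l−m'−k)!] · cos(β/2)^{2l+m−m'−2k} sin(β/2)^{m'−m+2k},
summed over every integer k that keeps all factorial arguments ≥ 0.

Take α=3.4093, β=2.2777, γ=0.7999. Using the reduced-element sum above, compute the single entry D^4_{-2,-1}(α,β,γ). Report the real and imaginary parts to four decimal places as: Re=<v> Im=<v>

Re=0.1039 Im=0.4330

Split into d^4_{-2,-1}(β=2.2777) × two z-phases.
c=cos(2.2777/2)=0.418639, s=sin(2.2777/2)=0.908153; N=√[2·720·6·120]=1018.233765
k∈{1,2,3} keeps every argument non-negative
  k=1: (−1)^0·1018.2338/(240)·0.4186^7·0.9082^1 = +0.008683
  k=2: (−1)^1·1018.2338/(48)·0.4186^5·0.9082^3 = -0.204306
  k=3: (−1)^2·1018.2338/(72)·0.4186^3·0.9082^5 = +0.640957
d^4_{-2,-1}(2.2777) = +0.008683 -0.204306 +0.640957 = +0.445334
D = (+0.860057+0.510198i)·(+0.445334)·(+0.696778+0.717286i) = +0.103901+0.433043i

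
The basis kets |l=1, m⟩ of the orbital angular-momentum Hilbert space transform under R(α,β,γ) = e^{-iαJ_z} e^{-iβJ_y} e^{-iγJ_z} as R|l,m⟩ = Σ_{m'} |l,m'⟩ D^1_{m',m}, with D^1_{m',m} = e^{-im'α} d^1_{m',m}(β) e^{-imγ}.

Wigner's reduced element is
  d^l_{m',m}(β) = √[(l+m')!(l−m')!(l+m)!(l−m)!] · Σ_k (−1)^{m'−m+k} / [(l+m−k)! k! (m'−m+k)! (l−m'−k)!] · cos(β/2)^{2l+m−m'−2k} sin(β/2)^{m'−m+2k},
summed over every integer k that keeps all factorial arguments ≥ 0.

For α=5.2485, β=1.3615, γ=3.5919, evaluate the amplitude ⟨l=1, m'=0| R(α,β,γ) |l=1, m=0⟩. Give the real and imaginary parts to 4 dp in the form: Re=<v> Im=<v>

D^1_{0,0}(5.2485,1.3615,3.5919) = e^{-i·0·5.2485}·d^1_{0,0}(1.3615)·e^{-i·0·3.5919}. Compute d first:
With c≡cos(β/2)=0.777101 and s≡sin(β/2)=0.629376, N=[1·1·1·1]^{1/2}=1.000000
Admissible k: 0..1 (factorial args all ≥0)
  k=0: (−1)^0·1.0000/(1)·0.7771^2·0.6294^0 = +0.603886
  k=1: (−1)^1·1.0000/(1)·0.7771^0·0.6294^2 = -0.396114
d^1_{0,0}(1.3615) = +0.603886 -0.396114 = +0.207772
Attach z-rotation phases: D = e^{-i(0)(5.2485)}·(+0.207772)·e^{-i(0)(3.5919)} = +0.207772+0.000000i

Re=0.2078 Im=0.0000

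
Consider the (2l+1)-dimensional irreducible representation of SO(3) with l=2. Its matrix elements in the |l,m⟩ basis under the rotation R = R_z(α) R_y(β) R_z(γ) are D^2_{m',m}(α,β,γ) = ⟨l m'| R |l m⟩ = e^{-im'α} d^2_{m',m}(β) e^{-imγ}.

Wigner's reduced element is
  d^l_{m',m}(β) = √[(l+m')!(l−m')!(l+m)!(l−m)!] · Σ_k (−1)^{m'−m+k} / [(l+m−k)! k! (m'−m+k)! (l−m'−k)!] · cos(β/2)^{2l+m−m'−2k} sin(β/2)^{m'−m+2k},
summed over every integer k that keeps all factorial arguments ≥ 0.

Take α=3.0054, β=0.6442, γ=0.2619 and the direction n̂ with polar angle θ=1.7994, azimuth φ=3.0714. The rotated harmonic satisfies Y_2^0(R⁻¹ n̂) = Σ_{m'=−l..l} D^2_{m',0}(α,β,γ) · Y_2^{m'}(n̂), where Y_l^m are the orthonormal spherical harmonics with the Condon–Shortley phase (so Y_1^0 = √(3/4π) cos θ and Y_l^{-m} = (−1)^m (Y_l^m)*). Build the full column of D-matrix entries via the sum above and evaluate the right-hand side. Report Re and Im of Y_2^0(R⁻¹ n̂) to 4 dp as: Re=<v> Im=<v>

Re=-0.1621 Im=0.0000

Need the full column D^2_{m',0} for m'=−2..2 at α=3.0054, β=0.6442, γ=0.2619.
cos(β/2)=0.948573, sin(β/2)=0.316559
d^2_{-2,0}: single k=2 term ⇒ +0.220865;  D = +0.212722-0.059419i
d^2_{-1,0}: k∈[1..2] ⇒ +0.661824 -0.073707 = +0.588117;  D = -0.582671+0.079850i
d^2_{0,0}: k∈[0..2] ⇒ +0.809622 -0.360671 +0.010042 = +0.458993;  D = +0.458993+0.000000i
d^2_{1,0}: k∈[0..1] ⇒ -0.661824 +0.073707 = -0.588117;  D = +0.582671+0.079850i
d^2_{2,0}: single k=0 term ⇒ +0.220865;  D = +0.212722+0.059419i
Y_2^{m'}(θ=1.7994,φ=3.0714) and Σ D·Y over m':
  (+0.2127-0.0594i)·(+0.3628+0.0513i)  (-0.5827+0.0798i)·(+0.1701+0.0120i)  (+0.4590+0.0000i)·(-0.2668+0.0000i)  (+0.5827+0.0798i)·(-0.1701+0.0120i)  (+0.2127+0.0594i)·(+0.3628-0.0513i)
Y_2^0(R⁻¹ n̂) = -0.162134+0.000000i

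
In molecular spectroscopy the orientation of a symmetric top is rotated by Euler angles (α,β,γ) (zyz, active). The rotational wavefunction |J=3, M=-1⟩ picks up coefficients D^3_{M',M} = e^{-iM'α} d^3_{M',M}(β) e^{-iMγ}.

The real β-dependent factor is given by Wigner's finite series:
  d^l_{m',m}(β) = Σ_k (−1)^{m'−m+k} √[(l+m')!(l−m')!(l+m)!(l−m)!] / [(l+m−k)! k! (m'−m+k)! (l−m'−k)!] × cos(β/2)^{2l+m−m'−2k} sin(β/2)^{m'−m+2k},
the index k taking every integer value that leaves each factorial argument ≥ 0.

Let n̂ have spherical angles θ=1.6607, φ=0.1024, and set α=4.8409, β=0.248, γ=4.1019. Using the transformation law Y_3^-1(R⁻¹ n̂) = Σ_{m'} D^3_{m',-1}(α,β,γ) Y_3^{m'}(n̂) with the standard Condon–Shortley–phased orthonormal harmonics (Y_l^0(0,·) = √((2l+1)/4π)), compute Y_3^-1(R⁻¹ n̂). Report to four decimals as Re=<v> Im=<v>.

Need the full column D^3_{m',-1} for m'=−3..3 at α=4.8409, β=0.248, γ=4.1019.
cos(β/2)=0.992322, sin(β/2)=0.123682
d^3_{-3,-1}: single k=2 term ⇒ +0.057448;  D = +0.056000-0.012814i
d^3_{-2,-1}: k∈[1..2] ⇒ +0.376332 -0.011693 = +0.364639;  D = +0.126221+0.342097i
d^3_{-1,-1}: k∈[0..2] ⇒ +0.954806 -0.118663 +0.001383 = +0.837526;  D = -0.742115+0.388221i
d^3_{0,-1}: k∈[0..2] ⇒ -0.412251 +0.019213 -0.000099 = -0.393137;  D = +0.225373+0.322124i
d^3_{1,-1}: k∈[0..2] ⇒ +0.088997 -0.001843 +0.000004 = +0.087158;  D = +0.064422-0.058705i
d^3_{2,-1}: k∈[0..1] ⇒ -0.011693 +0.000091 = -0.011602;  D = -0.008849-0.007503i
d^3_{3,-1}: single k=0 term ⇒ +0.000892;  D = -0.000485+0.000749i
Y_3^{m'}(θ=1.6607,φ=0.1024) and Σ D·Y over m':
  (+0.0560-0.0128i)·(+0.3929-0.1246i)  (+0.1262+0.3421i)·(-0.0891+0.0185i)  (-0.7421+0.3882i)·(-0.3073+0.0316i)  (+0.2254+0.3221i)·(+0.0992+0.0000i)  (+0.0644-0.0587i)·(+0.3073+0.0316i)  (-0.0088-0.0075i)·(-0.0891-0.0185i)  (-0.0005+0.0007i)·(-0.3929-0.1246i)
Y_3^-1(R⁻¹ n̂) = +0.263538-0.166354i

Re=0.2635 Im=-0.1664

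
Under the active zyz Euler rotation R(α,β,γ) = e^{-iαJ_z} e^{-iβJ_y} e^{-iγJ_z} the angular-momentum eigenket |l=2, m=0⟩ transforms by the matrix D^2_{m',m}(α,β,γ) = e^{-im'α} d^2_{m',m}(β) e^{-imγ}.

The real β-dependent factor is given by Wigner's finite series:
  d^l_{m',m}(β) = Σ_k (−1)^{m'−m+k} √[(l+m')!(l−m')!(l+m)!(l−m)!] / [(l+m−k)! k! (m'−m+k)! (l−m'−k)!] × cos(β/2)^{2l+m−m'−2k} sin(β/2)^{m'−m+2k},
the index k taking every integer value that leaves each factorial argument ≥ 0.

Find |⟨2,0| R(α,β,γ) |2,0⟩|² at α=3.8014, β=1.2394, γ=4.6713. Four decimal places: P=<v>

P=0.1164

D^2_{0,0}(3.8014,1.2394,4.6713) = e^{-i·0·3.8014}·d^2_{0,0}(1.2394)·e^{-i·0·4.6713}. Compute d first:
c=cos(1.2394/2)=0.814053, s=sin(1.2394/2)=0.580791; N=√[2·2·2·2]=4.000000
k: max(0,(0)−(0))=0 … min(2+(0),2−(0))=2
  k=0: (−1)^0·4.0000/(4)·0.8141^4·0.5808^0 = +0.439147
  k=1: (−1)^1·4.0000/(1)·0.8141^2·0.5808^2 = -0.894138
  k=2: (−1)^2·4.0000/(4)·0.8141^0·0.5808^4 = +0.113784
d^2_{0,0}(1.2394) = +0.439147 -0.894138 +0.113784 = -0.341208
|D^2_{0,0}|² = |d^2_{0,0}(β)|² = (-0.341208)² = 0.116423 (the z-rotation phases have unit modulus)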